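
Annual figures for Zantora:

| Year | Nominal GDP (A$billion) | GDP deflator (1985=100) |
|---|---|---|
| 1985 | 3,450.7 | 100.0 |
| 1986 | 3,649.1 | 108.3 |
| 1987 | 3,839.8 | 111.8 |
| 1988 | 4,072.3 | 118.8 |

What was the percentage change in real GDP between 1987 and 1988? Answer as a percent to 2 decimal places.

Real GDP 1987 = 3839.8/1.118 = 3434.53.
Real GDP 1988 = 4072.3/1.188 = 3427.86.
Change = 3427.86/3434.53 − 1 = -0.0019.

-0.19%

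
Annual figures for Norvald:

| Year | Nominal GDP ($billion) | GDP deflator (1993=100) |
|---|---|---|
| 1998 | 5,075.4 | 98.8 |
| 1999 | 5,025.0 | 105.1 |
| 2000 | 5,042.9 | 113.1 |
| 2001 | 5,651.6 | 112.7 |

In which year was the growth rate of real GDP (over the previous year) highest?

1999: real = 5025.0/1.051 = 4781.16; growth vs 1998 (5137.04) = -6.93%.
2000: real = 5042.9/1.131 = 4458.80; growth vs 1999 (4781.16) = -6.74%.
2001: real = 5651.6/1.127 = 5014.73; growth vs 2000 (4458.80) = 12.47%.

2001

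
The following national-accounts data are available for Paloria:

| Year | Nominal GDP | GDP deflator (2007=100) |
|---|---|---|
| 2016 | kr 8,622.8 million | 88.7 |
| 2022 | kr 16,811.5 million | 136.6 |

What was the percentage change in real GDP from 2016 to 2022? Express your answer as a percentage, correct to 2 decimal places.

Deflate each year: 2016 → 8622.8/0.887 = 9721.31; 2022 → 16811.5/1.366 = 12307.10.
So real GDP changed by 12307.10/9721.31 − 1 = 0.2660, i.e. 26.60%.

26.60%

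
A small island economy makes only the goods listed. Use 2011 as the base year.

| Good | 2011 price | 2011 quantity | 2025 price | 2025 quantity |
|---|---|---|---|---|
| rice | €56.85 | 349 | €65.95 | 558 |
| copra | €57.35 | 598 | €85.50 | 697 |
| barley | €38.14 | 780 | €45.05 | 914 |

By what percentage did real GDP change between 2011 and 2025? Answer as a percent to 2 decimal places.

27.03%

Real GDP 2011 = Nominal GDP 2011 = 56.85·349 + 57.35·598 + 38.14·780 = 83885.15.
Real GDP 2025 (at 2011 prices) = 56.85·558 + 57.35·697 + 38.14·914 = 106555.21.
Real growth = 106555.21/83885.15 − 1 = 0.2703.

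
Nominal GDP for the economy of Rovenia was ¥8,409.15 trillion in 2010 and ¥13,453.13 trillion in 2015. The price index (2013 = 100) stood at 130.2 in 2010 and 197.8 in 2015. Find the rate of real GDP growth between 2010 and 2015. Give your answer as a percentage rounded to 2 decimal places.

Deflate each year: 2010 → 8409.15/1.302 = 6458.64; 2015 → 13453.13/1.978 = 6801.38.
So real GDP changed by 6801.38/6458.64 − 1 = 0.0531, i.e. 5.31%.

5.31%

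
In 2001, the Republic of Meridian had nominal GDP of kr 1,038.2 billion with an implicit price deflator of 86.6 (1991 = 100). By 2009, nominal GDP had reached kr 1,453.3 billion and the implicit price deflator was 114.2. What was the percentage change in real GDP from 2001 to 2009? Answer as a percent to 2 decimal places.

6.15%

Real GDP 2001 = 1038.2 / 0.866 = 1198.85.
Real GDP 2009 = 1453.3 / 1.142 = 1272.59.
Real growth = 1272.59 / 1198.85 − 1 = 0.0615.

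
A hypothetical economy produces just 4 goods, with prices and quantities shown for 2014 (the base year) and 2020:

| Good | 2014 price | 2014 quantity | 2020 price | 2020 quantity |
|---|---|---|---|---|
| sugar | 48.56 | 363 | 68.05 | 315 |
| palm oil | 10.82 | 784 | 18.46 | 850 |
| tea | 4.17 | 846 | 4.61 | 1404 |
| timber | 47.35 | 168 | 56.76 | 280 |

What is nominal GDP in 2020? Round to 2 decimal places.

59491.99

Nominal GDP 2020 = Σ (p_2020 × q_2020) = 68.05·315 + 18.46·850 + 4.61·1404 + 56.76·280 = 59491.99.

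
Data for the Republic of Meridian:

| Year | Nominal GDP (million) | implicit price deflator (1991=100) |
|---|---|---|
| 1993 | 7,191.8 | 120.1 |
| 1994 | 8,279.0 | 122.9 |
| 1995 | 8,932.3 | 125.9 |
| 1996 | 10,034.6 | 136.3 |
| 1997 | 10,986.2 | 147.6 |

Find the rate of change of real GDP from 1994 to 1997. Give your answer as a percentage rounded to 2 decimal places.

Real GDP 1994 = 8279.0/1.229 = 6736.37.
Real GDP 1997 = 10986.2/1.476 = 7443.22.
Change = 7443.22/6736.37 − 1 = 0.1049.

10.49%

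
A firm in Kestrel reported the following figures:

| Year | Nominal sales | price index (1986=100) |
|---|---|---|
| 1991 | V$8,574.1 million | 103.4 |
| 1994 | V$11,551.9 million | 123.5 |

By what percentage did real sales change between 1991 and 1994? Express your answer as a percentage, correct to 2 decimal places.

Deflate each year: 1991 → 8574.1/1.034 = 8292.17; 1994 → 11551.9/1.235 = 9353.77.
So real sales changed by 9353.77/8292.17 − 1 = 0.1280, i.e. 12.80%.

12.80%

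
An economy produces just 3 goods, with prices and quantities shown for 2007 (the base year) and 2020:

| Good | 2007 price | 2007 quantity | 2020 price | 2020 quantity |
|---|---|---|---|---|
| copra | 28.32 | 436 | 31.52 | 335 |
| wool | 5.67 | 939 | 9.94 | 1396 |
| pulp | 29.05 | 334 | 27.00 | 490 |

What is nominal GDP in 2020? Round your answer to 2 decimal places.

37665.44

Nominal GDP 2020 = Σ (p_2020 × q_2020) = 31.52·335 + 9.94·1396 + 27.00·490 = 37665.44.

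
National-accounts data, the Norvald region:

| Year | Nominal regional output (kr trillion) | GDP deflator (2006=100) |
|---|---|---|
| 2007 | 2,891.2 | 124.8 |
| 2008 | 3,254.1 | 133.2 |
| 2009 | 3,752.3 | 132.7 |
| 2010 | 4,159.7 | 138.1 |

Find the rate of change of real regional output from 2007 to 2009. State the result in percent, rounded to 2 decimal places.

Real regional output 2007 = 2891.2/1.248 = 2316.67.
Real regional output 2009 = 3752.3/1.327 = 2827.66.
Change = 2827.66/2316.67 − 1 = 0.2206.

22.06%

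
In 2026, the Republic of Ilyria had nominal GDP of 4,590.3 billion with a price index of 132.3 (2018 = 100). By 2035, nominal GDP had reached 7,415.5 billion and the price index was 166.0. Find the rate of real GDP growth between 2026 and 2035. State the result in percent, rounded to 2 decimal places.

28.75%

Deflate each year: 2026 → 4590.3/1.323 = 3469.61; 2035 → 7415.5/1.660 = 4467.17.
So real GDP changed by 4467.17/3469.61 − 1 = 0.2875, i.e. 28.75%.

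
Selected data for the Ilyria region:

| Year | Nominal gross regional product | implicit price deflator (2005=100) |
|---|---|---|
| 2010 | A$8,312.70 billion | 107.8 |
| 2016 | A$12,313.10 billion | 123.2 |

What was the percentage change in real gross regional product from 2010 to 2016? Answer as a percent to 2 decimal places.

Deflate each year: 2010 → 8312.70/1.078 = 7711.22; 2016 → 12313.10/1.232 = 9994.40.
So real gross regional product changed by 9994.40/7711.22 − 1 = 0.2961, i.e. 29.61%.

29.61%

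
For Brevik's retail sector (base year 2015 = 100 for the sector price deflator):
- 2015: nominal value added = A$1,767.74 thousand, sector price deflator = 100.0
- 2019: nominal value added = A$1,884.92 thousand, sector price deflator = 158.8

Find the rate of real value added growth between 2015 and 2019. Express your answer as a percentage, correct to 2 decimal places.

Real value added 2015 = 1767.74 / 1.000 = 1767.74.
Real value added 2019 = 1884.92 / 1.588 = 1186.98.
Real growth = 1186.98 / 1767.74 − 1 = -0.3285.

-32.85%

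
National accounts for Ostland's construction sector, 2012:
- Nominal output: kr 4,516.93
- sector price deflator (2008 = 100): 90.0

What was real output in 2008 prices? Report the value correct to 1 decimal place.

Real output = Nominal / (sector price deflator/100) = 4516.93 / 0.900 = 5018.81.

kr 5,018.8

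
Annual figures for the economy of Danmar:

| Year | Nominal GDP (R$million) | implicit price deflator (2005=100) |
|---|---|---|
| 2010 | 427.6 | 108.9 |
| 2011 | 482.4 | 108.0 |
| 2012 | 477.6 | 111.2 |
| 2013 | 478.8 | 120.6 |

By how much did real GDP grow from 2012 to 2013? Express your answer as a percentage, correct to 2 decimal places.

Real GDP 2012 = 477.6/1.112 = 429.50.
Real GDP 2013 = 478.8/1.206 = 397.01.
Change = 397.01/429.50 − 1 = -0.0756.

-7.56%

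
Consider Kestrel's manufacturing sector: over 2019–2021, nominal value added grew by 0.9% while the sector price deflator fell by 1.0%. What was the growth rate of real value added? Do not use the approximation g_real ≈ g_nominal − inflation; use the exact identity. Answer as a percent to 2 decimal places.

(1 + g_nom) = (1 + g_real)(1 + π), so g_real = 1.0090 / 0.9900 − 1 = 0.01919.

1.92%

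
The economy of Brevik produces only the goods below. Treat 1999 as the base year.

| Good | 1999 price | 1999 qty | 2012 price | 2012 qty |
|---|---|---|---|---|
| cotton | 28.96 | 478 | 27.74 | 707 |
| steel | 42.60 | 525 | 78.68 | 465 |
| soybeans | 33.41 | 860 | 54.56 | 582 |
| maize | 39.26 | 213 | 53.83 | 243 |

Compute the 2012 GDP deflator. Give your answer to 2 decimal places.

145.86

Nominal GDP 2012 = 27.74·707 + 78.68·465 + 54.56·582 + 53.83·243 = 101032.99.
Real GDP 2012 (at 1999 prices) = 28.96·707 + 42.60·465 + 33.41·582 + 39.26·243 = 69268.52.
Deflator = Nominal/Real × 100 = 101032.99/69268.52 × 100 = 145.857.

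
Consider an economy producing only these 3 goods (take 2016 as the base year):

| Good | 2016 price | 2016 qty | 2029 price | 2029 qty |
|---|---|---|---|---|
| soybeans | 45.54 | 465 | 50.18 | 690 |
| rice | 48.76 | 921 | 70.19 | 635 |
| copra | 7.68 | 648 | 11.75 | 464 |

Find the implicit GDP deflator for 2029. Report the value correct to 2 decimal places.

128.35

Nominal GDP 2029 = 50.18·690 + 70.19·635 + 11.75·464 = 84646.85.
Real GDP 2029 (at 2016 prices) = 45.54·690 + 48.76·635 + 7.68·464 = 65948.72.
Deflator = Nominal/Real × 100 = 84646.85/65948.72 × 100 = 128.353.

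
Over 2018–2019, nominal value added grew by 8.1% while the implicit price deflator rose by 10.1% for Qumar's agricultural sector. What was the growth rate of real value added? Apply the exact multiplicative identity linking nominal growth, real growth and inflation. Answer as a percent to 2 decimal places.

(1 + g_nom) = (1 + g_real)(1 + π), so g_real = 1.0810 / 1.1010 − 1 = -0.01817.

-1.82%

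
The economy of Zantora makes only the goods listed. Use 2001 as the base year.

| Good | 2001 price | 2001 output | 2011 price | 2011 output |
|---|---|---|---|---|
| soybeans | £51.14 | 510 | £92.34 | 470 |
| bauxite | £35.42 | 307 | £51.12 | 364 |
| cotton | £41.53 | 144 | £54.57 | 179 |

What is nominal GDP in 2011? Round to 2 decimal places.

Nominal GDP 2011 = Σ (p_2011 × q_2011) = 92.34·470 + 51.12·364 + 54.57·179 = 71775.51.

£71775.51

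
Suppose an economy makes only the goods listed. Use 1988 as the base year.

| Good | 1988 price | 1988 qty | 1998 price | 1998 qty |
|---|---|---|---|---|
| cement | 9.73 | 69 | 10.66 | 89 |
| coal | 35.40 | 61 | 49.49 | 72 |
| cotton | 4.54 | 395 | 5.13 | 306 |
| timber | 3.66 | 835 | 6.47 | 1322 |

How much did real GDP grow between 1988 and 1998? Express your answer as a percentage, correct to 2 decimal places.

Real GDP 1988 = Nominal GDP 1988 = 9.73·69 + 35.40·61 + 4.54·395 + 3.66·835 = 7680.17.
Real GDP 1998 (at 1988 prices) = 9.73·89 + 35.40·72 + 4.54·306 + 3.66·1322 = 9642.53.
Real growth = 9642.53/7680.17 − 1 = 0.2555.

25.55%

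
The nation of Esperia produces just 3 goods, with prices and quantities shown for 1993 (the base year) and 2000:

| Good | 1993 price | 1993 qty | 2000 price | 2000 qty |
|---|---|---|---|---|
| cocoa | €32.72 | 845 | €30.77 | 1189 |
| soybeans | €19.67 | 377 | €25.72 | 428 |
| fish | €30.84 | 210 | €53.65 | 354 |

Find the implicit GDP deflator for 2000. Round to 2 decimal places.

114.33

Nominal GDP 2000 = 30.77·1189 + 25.72·428 + 53.65·354 = 66585.79.
Real GDP 2000 (at 1993 prices) = 32.72·1189 + 19.67·428 + 30.84·354 = 58240.20.
Deflator = Nominal/Real × 100 = 66585.79/58240.20 × 100 = 114.330.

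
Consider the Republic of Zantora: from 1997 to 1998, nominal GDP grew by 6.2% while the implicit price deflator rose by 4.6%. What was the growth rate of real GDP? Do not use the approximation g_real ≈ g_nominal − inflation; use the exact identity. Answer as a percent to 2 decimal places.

1.53%

(1 + g_nom) = (1 + g_real)(1 + π), so g_real = 1.0620 / 1.0460 − 1 = 0.01530.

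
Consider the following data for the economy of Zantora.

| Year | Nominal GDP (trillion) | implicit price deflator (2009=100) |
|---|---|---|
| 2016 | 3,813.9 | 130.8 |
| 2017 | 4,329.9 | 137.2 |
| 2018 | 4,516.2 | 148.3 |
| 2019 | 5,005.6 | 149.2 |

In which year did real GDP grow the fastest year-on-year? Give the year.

2019

2017: real = 4329.9/1.372 = 3155.90; growth vs 2016 (2915.83) = 8.23%.
2018: real = 4516.2/1.483 = 3045.31; growth vs 2017 (3155.90) = -3.50%.
2019: real = 5005.6/1.492 = 3354.96; growth vs 2018 (3045.31) = 10.17%.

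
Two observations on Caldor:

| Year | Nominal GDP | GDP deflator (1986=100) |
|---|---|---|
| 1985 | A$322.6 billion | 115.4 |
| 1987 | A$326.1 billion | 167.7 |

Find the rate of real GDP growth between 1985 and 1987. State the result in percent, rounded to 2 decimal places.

Deflate each year: 1985 → 322.6/1.154 = 279.55; 1987 → 326.1/1.677 = 194.45.
So real GDP changed by 194.45/279.55 − 1 = -0.3044, i.e. -30.44%.

-30.44%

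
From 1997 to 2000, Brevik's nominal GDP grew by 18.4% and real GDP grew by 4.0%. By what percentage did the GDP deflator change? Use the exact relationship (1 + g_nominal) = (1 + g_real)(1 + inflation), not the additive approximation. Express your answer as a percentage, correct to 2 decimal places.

13.85%

(1 + g_nom) = (1 + g_real)(1 + π), so π = 1.1840 / 1.0400 − 1 = 0.13846.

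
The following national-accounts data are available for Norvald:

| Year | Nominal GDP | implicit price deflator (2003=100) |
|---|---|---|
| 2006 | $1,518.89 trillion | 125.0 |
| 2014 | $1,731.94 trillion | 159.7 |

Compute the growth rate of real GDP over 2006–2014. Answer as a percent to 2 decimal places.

-10.75%

Real GDP 2006 = 1518.89 / 1.250 = 1215.11.
Real GDP 2014 = 1731.94 / 1.597 = 1084.50.
Real growth = 1084.50 / 1215.11 − 1 = -0.1075.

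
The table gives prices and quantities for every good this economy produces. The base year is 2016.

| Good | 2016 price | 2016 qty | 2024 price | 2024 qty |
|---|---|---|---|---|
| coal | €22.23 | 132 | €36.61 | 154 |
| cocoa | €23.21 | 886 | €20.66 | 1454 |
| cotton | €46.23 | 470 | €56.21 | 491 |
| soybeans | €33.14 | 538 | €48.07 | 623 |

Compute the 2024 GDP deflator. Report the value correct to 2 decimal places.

115.78

Nominal GDP 2024 = 36.61·154 + 20.66·1454 + 56.21·491 + 48.07·623 = 93224.30.
Real GDP 2024 (at 2016 prices) = 22.23·154 + 23.21·1454 + 46.23·491 + 33.14·623 = 80515.91.
Deflator = Nominal/Real × 100 = 93224.30/80515.91 × 100 = 115.784.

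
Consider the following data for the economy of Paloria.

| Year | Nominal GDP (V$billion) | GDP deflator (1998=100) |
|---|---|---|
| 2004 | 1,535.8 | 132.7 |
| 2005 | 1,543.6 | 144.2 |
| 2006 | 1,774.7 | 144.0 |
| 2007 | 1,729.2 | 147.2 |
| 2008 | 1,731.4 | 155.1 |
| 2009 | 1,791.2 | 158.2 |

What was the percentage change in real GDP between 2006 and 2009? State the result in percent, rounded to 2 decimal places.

Real GDP 2006 = 1774.7/1.440 = 1232.43.
Real GDP 2009 = 1791.2/1.582 = 1132.24.
Change = 1132.24/1232.43 − 1 = -0.0813.

-8.13%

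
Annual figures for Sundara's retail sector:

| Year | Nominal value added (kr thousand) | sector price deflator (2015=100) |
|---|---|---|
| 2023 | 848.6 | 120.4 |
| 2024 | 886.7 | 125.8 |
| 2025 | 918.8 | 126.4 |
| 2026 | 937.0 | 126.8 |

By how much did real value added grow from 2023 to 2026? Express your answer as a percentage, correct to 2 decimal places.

4.84%

Real value added 2023 = 848.6/1.204 = 704.82.
Real value added 2026 = 937.0/1.268 = 738.96.
Change = 738.96/704.82 − 1 = 0.0484.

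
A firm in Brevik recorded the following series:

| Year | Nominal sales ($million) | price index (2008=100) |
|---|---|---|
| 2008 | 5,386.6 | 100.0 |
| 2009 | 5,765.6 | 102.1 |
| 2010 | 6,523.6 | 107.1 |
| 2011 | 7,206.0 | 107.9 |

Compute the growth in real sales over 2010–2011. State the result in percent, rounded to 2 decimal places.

Real sales 2010 = 6523.6/1.071 = 6091.13.
Real sales 2011 = 7206.0/1.079 = 6678.41.
Change = 6678.41/6091.13 − 1 = 0.0964.

9.64%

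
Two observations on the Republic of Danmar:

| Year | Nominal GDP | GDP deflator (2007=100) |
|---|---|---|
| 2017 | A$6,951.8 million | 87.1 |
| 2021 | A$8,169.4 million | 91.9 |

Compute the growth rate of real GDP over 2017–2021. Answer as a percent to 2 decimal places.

Deflate each year: 2017 → 6951.8/0.871 = 7981.40; 2021 → 8169.4/0.919 = 8889.45.
So real GDP changed by 8889.45/7981.40 − 1 = 0.1138, i.e. 11.38%.

11.38%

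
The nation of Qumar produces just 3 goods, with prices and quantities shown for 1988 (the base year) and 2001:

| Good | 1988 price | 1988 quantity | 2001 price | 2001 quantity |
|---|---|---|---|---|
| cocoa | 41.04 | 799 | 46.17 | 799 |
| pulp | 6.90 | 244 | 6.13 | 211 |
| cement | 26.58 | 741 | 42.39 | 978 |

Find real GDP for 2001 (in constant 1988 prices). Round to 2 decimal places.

60242.10

Real GDP 2001 = Σ (p_1988 × q_2001) = 41.04·799 + 6.90·211 + 26.58·978 = 60242.10.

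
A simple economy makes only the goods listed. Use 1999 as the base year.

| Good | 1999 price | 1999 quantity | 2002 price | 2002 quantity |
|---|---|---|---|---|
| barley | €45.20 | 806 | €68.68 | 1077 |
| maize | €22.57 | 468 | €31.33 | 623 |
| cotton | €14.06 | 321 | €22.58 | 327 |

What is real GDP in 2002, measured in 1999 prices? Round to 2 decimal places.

Real GDP 2002 = Σ (p_1999 × q_2002) = 45.20·1077 + 22.57·623 + 14.06·327 = 67339.13.

€67339.13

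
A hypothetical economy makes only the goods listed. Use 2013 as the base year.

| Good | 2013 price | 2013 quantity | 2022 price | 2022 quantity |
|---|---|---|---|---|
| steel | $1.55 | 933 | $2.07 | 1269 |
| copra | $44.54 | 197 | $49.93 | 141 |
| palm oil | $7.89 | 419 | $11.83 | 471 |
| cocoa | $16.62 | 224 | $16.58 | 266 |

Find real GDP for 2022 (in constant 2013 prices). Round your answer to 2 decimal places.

$16384.20

Real GDP 2022 = Σ (p_2013 × q_2022) = 1.55·1269 + 44.54·141 + 7.89·471 + 16.62·266 = 16384.20.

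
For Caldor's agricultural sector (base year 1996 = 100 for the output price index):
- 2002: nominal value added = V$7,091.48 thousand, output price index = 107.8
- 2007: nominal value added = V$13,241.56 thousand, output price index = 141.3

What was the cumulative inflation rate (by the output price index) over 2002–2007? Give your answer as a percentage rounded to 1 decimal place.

Price-level change = 141.3 / 107.8 − 1 = 0.3108.

31.1%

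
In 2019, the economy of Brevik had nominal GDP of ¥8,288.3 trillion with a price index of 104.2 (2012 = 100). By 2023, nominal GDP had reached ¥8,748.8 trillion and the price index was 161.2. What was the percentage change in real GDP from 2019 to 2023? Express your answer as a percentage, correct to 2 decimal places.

Real GDP 2019 = 8288.3 / 1.042 = 7954.22.
Real GDP 2023 = 8748.8 / 1.612 = 5427.30.
Real growth = 5427.30 / 7954.22 − 1 = -0.3177.

-31.77%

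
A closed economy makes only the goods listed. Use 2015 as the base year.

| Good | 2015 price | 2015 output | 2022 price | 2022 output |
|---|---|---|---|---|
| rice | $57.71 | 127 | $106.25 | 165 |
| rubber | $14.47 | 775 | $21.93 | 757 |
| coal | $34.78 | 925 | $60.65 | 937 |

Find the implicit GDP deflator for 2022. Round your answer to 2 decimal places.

Nominal GDP 2022 = 106.25·165 + 21.93·757 + 60.65·937 = 90961.31.
Real GDP 2022 (at 2015 prices) = 57.71·165 + 14.47·757 + 34.78·937 = 53064.80.
Deflator = Nominal/Real × 100 = 90961.31/53064.80 × 100 = 171.416.

171.42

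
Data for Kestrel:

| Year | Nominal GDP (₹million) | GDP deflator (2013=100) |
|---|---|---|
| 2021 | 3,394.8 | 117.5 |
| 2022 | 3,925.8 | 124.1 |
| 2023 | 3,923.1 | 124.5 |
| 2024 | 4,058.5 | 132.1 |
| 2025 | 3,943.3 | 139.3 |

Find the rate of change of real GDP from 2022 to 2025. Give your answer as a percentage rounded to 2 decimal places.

Real GDP 2022 = 3925.8/1.241 = 3163.42.
Real GDP 2025 = 3943.3/1.393 = 2830.80.
Change = 2830.80/3163.42 − 1 = -0.1051.

-10.51%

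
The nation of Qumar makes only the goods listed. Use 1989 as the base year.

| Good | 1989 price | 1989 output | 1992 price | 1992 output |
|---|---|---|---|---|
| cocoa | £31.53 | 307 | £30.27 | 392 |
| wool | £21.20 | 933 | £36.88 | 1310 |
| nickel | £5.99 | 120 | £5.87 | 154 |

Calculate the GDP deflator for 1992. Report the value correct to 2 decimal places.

Nominal GDP 1992 = 30.27·392 + 36.88·1310 + 5.87·154 = 61082.62.
Real GDP 1992 (at 1989 prices) = 31.53·392 + 21.20·1310 + 5.99·154 = 41054.22.
Deflator = Nominal/Real × 100 = 61082.62/41054.22 × 100 = 148.785.

148.79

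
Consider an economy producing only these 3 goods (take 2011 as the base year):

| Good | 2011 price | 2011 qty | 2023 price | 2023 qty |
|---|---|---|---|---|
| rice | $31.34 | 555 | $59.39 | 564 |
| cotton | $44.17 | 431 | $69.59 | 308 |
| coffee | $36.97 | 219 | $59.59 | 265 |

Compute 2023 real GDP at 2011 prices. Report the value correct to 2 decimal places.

$41077.17

Real GDP 2023 = Σ (p_2011 × q_2023) = 31.34·564 + 44.17·308 + 36.97·265 = 41077.17.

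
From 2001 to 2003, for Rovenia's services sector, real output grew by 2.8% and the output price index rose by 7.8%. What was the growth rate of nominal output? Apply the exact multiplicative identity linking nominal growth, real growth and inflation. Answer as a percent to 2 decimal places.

10.82%

(1 + g_nom) = (1 + g_real)(1 + π) = 1.0280 × 1.0780 = 1.10818.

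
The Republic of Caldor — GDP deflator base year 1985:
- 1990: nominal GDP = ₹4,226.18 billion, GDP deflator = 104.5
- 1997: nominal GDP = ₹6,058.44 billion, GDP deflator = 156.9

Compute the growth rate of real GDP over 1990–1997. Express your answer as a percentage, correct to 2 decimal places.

-4.52%

Deflate each year: 1990 → 4226.18/1.045 = 4044.19; 1997 → 6058.44/1.569 = 3861.34.
So real GDP changed by 3861.34/4044.19 − 1 = -0.0452, i.e. -4.52%.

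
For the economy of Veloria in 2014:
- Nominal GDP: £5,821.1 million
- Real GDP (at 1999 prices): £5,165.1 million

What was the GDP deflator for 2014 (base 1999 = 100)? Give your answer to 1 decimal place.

GDP deflator = (Nominal / Real) × 100 = 5821.1 / 5165.1 × 100 = 112.70.

112.7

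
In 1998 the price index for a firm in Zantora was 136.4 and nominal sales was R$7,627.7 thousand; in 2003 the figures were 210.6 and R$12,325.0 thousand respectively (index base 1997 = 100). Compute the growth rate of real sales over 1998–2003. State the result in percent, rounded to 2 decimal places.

4.65%

Deflate each year: 1998 → 7627.7/1.364 = 5592.16; 2003 → 12325.0/2.106 = 5852.33.
So real sales changed by 5852.33/5592.16 − 1 = 0.0465, i.e. 4.65%.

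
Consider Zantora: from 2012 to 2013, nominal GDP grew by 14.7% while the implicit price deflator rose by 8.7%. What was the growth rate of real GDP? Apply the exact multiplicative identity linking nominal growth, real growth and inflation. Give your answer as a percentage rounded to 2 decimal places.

(1 + g_nom) = (1 + g_real)(1 + π), so g_real = 1.1470 / 1.0870 − 1 = 0.05520.

5.52%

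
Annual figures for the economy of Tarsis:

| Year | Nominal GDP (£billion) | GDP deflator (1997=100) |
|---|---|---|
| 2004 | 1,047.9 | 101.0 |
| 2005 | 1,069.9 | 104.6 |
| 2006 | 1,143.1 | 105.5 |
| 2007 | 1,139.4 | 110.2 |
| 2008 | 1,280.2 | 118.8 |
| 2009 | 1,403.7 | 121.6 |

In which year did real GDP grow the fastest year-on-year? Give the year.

2009

2005: real = 1069.9/1.046 = 1022.85; growth vs 2004 (1037.52) = -1.41%.
2006: real = 1143.1/1.055 = 1083.51; growth vs 2005 (1022.85) = 5.93%.
2007: real = 1139.4/1.102 = 1033.94; growth vs 2006 (1083.51) = -4.57%.
2008: real = 1280.2/1.188 = 1077.61; growth vs 2007 (1033.94) = 4.22%.
2009: real = 1403.7/1.216 = 1154.36; growth vs 2008 (1077.61) = 7.12%.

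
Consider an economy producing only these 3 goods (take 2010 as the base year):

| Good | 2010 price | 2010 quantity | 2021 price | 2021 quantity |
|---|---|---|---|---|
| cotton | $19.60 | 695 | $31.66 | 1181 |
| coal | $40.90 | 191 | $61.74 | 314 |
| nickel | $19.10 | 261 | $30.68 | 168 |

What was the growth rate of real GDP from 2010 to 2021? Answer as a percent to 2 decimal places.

48.37%

Real GDP 2010 = Nominal GDP 2010 = 19.60·695 + 40.90·191 + 19.10·261 = 26419.00.
Real GDP 2021 (at 2010 prices) = 19.60·1181 + 40.90·314 + 19.10·168 = 39199.00.
Real growth = 39199.00/26419.00 − 1 = 0.4837.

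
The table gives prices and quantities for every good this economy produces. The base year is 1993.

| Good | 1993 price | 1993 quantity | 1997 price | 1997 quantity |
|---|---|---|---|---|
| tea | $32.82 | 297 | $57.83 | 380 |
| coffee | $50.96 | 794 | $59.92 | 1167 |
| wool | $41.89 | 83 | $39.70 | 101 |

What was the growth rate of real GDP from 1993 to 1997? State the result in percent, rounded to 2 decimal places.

41.88%

Real GDP 1993 = Nominal GDP 1993 = 32.82·297 + 50.96·794 + 41.89·83 = 53686.65.
Real GDP 1997 (at 1993 prices) = 32.82·380 + 50.96·1167 + 41.89·101 = 76172.81.
Real growth = 76172.81/53686.65 − 1 = 0.4188.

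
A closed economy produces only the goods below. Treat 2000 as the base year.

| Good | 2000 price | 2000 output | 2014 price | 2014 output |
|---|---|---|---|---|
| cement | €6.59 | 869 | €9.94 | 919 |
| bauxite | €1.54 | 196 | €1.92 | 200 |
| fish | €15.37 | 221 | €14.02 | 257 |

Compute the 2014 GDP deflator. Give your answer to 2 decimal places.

127.22

Nominal GDP 2014 = 9.94·919 + 1.92·200 + 14.02·257 = 13122.00.
Real GDP 2014 (at 2000 prices) = 6.59·919 + 1.54·200 + 15.37·257 = 10314.30.
Deflator = Nominal/Real × 100 = 13122.00/10314.30 × 100 = 127.221.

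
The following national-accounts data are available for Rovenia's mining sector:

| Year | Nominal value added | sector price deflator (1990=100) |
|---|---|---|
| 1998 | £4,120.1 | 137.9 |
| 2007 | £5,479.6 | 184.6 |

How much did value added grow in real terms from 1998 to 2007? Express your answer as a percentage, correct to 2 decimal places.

-0.65%

Real value added 1998 = 4120.1 / 1.379 = 2987.74.
Real value added 2007 = 5479.6 / 1.846 = 2968.36.
Real growth = 2968.36 / 2987.74 − 1 = -0.0065.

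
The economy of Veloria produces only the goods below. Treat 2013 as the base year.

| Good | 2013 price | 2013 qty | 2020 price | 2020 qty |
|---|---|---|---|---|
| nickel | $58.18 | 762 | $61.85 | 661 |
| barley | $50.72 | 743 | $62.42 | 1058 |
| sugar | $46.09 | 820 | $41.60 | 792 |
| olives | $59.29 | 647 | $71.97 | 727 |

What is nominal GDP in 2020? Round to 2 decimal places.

$192192.60

Nominal GDP 2020 = Σ (p_2020 × q_2020) = 61.85·661 + 62.42·1058 + 41.60·792 + 71.97·727 = 192192.60.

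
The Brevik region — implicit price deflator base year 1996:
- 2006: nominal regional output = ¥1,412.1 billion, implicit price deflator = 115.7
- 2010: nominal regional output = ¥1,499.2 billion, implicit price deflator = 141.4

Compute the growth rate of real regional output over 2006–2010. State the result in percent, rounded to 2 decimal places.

-13.13%

Real regional output 2006 = 1412.1 / 1.157 = 1220.48.
Real regional output 2010 = 1499.2 / 1.414 = 1060.25.
Real growth = 1060.25 / 1220.48 − 1 = -0.1313.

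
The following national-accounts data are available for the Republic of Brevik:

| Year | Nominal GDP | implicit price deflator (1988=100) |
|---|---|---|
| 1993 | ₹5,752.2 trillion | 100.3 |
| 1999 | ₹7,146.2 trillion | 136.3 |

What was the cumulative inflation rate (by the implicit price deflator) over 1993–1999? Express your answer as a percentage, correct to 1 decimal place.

35.9%

Price-level change = 136.3 / 100.3 − 1 = 0.3589.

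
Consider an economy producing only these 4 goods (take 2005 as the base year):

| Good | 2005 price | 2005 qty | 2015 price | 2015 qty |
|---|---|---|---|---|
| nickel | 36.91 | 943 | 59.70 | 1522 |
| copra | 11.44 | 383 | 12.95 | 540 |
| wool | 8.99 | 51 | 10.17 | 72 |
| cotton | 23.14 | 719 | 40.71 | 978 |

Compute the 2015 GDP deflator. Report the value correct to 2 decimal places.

Nominal GDP 2015 = 59.70·1522 + 12.95·540 + 10.17·72 + 40.71·978 = 138403.02.
Real GDP 2015 (at 2005 prices) = 36.91·1522 + 11.44·540 + 8.99·72 + 23.14·978 = 85632.82.
Deflator = Nominal/Real × 100 = 138403.02/85632.82 × 100 = 161.624.

161.62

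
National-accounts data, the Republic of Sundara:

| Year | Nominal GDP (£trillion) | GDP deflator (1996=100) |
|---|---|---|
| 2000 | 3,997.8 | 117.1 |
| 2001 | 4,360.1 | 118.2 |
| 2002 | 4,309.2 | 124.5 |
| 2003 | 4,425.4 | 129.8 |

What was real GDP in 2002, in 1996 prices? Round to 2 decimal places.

Real GDP 2002 = 4309.2 / 1.245 = 3461.20.

£3,461.20 trillion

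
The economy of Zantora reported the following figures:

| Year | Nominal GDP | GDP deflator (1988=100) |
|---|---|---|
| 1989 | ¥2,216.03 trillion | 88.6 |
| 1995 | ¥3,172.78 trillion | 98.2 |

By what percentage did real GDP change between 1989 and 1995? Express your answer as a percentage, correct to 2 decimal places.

Real GDP 1989 = 2216.03 / 0.886 = 2501.16.
Real GDP 1995 = 3172.78 / 0.982 = 3230.94.
Real growth = 3230.94 / 2501.16 − 1 = 0.2918.

29.18%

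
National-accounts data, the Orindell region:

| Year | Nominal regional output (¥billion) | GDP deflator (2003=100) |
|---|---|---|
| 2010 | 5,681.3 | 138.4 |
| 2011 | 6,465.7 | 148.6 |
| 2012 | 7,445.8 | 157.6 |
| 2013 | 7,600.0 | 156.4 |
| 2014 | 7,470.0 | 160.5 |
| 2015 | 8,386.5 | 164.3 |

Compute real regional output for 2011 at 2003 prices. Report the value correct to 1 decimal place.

¥4,351.1 billion

Real regional output 2011 = 6465.7 / 1.486 = 4351.08.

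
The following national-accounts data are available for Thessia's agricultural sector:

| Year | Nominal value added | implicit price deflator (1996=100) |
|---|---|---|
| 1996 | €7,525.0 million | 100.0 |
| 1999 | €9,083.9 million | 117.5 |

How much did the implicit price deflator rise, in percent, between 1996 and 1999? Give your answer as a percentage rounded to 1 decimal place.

Price-level change = 117.5 / 100.0 − 1 = 0.1750.

17.5%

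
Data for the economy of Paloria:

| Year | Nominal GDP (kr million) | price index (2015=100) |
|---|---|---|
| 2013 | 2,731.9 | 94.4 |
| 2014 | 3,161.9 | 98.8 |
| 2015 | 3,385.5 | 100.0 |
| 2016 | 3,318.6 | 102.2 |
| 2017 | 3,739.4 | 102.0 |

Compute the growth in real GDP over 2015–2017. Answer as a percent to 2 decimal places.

8.29%

Real GDP 2015 = 3385.5/1.000 = 3385.50.
Real GDP 2017 = 3739.4/1.020 = 3666.08.
Change = 3666.08/3385.50 − 1 = 0.0829.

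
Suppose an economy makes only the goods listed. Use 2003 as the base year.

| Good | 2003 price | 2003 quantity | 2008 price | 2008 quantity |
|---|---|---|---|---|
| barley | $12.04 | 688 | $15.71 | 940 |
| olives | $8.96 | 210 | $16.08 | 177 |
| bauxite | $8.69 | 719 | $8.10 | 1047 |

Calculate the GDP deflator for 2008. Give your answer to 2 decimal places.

Nominal GDP 2008 = 15.71·940 + 16.08·177 + 8.10·1047 = 26094.26.
Real GDP 2008 (at 2003 prices) = 12.04·940 + 8.96·177 + 8.69·1047 = 22001.95.
Deflator = Nominal/Real × 100 = 26094.26/22001.95 × 100 = 118.600.

118.60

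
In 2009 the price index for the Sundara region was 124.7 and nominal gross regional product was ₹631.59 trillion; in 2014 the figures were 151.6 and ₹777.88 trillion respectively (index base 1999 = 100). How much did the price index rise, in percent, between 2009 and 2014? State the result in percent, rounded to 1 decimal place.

Price-level change = 151.6 / 124.7 − 1 = 0.2157.

21.6%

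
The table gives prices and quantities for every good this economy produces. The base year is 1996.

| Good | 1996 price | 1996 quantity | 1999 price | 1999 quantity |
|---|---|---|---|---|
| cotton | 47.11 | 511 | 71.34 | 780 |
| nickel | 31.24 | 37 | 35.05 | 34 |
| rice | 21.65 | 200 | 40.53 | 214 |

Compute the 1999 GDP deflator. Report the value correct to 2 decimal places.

Nominal GDP 1999 = 71.34·780 + 35.05·34 + 40.53·214 = 65510.32.
Real GDP 1999 (at 1996 prices) = 47.11·780 + 31.24·34 + 21.65·214 = 42441.06.
Deflator = Nominal/Real × 100 = 65510.32/42441.06 × 100 = 154.356.

154.36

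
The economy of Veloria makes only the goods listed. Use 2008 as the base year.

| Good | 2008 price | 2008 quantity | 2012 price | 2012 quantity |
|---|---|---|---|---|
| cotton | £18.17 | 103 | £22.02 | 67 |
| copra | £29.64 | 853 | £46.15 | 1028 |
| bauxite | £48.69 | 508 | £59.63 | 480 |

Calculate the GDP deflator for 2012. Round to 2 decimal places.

Nominal GDP 2012 = 22.02·67 + 46.15·1028 + 59.63·480 = 77539.94.
Real GDP 2012 (at 2008 prices) = 18.17·67 + 29.64·1028 + 48.69·480 = 55058.51.
Deflator = Nominal/Real × 100 = 77539.94/55058.51 × 100 = 140.832.

140.83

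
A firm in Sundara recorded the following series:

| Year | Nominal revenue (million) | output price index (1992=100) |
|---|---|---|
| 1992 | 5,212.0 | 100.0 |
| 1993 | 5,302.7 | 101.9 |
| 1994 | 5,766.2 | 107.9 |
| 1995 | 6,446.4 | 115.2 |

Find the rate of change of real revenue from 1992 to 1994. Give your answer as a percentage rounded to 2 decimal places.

Real revenue 1992 = 5212.0/1.000 = 5212.00.
Real revenue 1994 = 5766.2/1.079 = 5344.02.
Change = 5344.02/5212.00 − 1 = 0.0253.

2.53%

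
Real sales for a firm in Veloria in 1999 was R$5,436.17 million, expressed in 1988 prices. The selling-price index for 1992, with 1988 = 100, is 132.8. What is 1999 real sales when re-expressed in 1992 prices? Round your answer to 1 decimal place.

Real sales in 1992 prices = Real sales in 1988 prices × (P_1992/P_1988) = 5436.17 × 1.328 = 7219.23.

R$7,219.2 million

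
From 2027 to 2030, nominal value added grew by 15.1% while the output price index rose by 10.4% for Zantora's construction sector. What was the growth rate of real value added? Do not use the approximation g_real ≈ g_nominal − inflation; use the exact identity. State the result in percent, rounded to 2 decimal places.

4.26%

(1 + g_nom) = (1 + g_real)(1 + π), so g_real = 1.1510 / 1.1040 − 1 = 0.04257.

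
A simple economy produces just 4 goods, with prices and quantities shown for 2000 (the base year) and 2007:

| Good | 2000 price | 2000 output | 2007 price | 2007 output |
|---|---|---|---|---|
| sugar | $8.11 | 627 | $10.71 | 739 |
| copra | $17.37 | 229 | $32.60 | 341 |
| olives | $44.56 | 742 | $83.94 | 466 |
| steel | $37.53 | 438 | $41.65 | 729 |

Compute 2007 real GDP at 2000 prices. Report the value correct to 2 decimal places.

$60040.79

Real GDP 2007 = Σ (p_2000 × q_2007) = 8.11·739 + 17.37·341 + 44.56·466 + 37.53·729 = 60040.79.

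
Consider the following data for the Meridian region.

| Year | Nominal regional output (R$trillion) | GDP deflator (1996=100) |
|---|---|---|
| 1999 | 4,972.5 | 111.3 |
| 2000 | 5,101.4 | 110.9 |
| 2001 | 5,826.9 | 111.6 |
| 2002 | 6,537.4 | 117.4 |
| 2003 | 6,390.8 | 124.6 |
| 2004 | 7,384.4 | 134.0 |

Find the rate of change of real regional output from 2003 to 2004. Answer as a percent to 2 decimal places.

Real regional output 2003 = 6390.8/1.246 = 5129.05.
Real regional output 2004 = 7384.4/1.340 = 5510.75.
Change = 5510.75/5129.05 − 1 = 0.0744.

7.44%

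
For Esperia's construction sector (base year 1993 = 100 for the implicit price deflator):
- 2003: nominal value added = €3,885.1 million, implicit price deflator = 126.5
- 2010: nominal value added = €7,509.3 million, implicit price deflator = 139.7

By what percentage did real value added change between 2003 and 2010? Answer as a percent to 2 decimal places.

Deflate each year: 2003 → 3885.1/1.265 = 3071.23; 2010 → 7509.3/1.397 = 5375.30.
So real value added changed by 5375.30/3071.23 − 1 = 0.7502, i.e. 75.02%.

75.02%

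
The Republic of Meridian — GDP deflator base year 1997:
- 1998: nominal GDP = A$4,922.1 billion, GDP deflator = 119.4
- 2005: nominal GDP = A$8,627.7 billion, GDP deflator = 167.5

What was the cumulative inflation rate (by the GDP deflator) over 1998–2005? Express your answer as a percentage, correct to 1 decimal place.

40.3%

Price-level change = 167.5 / 119.4 − 1 = 0.4028.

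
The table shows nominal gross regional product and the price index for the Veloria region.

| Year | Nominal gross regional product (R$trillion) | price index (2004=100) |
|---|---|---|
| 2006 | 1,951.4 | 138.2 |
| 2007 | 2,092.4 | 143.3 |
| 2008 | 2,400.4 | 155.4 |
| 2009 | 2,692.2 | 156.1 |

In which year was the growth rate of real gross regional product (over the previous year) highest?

2009

2007: real = 2092.4/1.433 = 1460.15; growth vs 2006 (1412.01) = 3.41%.
2008: real = 2400.4/1.554 = 1544.66; growth vs 2007 (1460.15) = 5.79%.
2009: real = 2692.2/1.561 = 1724.66; growth vs 2008 (1544.66) = 11.65%.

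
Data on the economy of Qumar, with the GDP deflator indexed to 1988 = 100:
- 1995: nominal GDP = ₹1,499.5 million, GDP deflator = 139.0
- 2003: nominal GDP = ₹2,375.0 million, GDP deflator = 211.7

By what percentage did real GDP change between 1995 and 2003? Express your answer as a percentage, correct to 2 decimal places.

3.99%

Deflate each year: 1995 → 1499.5/1.390 = 1078.78; 2003 → 2375.0/2.117 = 1121.87.
So real GDP changed by 1121.87/1078.78 − 1 = 0.0399, i.e. 3.99%.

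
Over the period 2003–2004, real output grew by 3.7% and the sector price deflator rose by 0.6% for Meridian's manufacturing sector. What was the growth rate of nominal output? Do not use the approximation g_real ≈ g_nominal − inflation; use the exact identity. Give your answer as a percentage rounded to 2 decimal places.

(1 + g_nom) = (1 + g_real)(1 + π) = 1.0370 × 1.0060 = 1.04322.

4.32%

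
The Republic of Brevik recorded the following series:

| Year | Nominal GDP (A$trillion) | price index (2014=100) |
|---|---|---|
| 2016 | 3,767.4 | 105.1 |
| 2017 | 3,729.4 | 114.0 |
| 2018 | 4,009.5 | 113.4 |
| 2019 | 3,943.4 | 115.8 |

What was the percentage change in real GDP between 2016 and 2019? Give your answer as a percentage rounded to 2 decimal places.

-5.00%

Real GDP 2016 = 3767.4/1.051 = 3584.59.
Real GDP 2019 = 3943.4/1.158 = 3405.35.
Change = 3405.35/3584.59 − 1 = -0.0500.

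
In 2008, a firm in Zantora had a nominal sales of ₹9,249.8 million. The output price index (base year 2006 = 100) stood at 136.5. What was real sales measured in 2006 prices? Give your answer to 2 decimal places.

₹6,776.41 million

Real sales = Nominal / (output price index/100) = 9249.8 / 1.365 = 6776.41.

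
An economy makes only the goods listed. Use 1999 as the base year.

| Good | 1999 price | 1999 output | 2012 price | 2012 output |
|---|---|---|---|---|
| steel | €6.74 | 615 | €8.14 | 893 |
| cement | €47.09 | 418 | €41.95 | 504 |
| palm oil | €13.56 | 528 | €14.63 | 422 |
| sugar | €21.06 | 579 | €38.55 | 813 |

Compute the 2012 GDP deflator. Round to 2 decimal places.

Nominal GDP 2012 = 8.14·893 + 41.95·504 + 14.63·422 + 38.55·813 = 65926.83.
Real GDP 2012 (at 1999 prices) = 6.74·893 + 47.09·504 + 13.56·422 + 21.06·813 = 52596.28.
Deflator = Nominal/Real × 100 = 65926.83/52596.28 × 100 = 125.345.

125.35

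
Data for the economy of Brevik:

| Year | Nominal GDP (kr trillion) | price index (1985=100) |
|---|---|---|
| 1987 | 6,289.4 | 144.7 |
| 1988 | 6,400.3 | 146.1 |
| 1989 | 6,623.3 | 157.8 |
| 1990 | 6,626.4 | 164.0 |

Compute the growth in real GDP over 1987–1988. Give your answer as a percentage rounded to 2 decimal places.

0.79%

Real GDP 1987 = 6289.4/1.447 = 4346.51.
Real GDP 1988 = 6400.3/1.461 = 4380.77.
Change = 4380.77/4346.51 − 1 = 0.0079.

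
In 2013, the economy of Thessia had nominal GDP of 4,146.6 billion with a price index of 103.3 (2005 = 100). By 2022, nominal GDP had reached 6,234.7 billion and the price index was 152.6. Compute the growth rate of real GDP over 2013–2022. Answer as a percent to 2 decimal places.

1.78%

Real GDP 2013 = 4146.6 / 1.033 = 4014.13.
Real GDP 2022 = 6234.7 / 1.526 = 4085.65.
Real growth = 4085.65 / 4014.13 − 1 = 0.0178.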